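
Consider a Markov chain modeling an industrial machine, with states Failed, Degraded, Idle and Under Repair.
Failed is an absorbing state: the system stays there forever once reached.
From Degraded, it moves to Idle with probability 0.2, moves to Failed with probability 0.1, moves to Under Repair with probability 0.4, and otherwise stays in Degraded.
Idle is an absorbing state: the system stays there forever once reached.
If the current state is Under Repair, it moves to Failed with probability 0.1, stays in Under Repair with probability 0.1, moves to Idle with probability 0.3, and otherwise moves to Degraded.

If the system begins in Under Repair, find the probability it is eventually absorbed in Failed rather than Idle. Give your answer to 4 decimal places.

0.2791

Let h(s) be the probability of absorption at Failed starting from transient state s. Then h(Failed) = 1 and h(Idle) = 0. By first-step analysis:
h(Degraded) = 0.1·1 + 0.3·h(Degraded) + 0.2·0 + 0.4·h(Under Repair)
h(Under Repair) = 0.1·1 + 0.5·h(Degraded) + 0.3·0 + 0.1·h(Under Repair)
Solving: h(Degraded) = 0.3023, h(Under Repair) = 0.2791.
Starting from Under Repair, the probability is 0.2791.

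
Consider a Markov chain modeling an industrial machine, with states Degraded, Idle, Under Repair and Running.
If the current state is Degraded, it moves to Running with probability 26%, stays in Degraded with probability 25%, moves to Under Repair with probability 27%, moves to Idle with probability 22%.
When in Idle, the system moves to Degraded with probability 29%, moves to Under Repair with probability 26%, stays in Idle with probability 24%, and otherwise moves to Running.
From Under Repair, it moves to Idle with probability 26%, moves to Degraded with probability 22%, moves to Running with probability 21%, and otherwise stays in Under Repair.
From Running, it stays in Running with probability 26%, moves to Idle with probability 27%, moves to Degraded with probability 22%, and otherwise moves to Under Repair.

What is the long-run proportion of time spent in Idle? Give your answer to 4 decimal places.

0.2476

Let the stationary distribution be π with π = πP and π_1 + π_2 + π_3 + π_4 = 1.
π_1 = 0.25·π_1 + 0.29·π_2 + 0.22·π_3 + 0.22·π_4
π_2 = 0.22·π_1 + 0.24·π_2 + 0.26·π_3 + 0.27·π_4
π_3 = 0.27·π_1 + 0.26·π_2 + 0.31·π_3 + 0.25·π_4
Solving with the normalization constraint gives π = (0.2447, 0.2476, 0.2738, 0.2339).
So the stationary probability of Idle is 0.2476.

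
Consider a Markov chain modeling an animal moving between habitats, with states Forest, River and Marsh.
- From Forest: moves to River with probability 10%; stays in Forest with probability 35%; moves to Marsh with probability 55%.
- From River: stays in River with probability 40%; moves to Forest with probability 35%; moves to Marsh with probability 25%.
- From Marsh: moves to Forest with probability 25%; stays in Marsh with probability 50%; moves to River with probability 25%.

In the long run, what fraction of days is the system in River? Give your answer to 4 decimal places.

0.2404

Let the stationary distribution be π with π = πP and π_1 + π_2 + π_3 = 1.
π_1 = 0.35·π_1 + 0.35·π_2 + 0.25·π_3
π_2 = 0.1·π_1 + 0.4·π_2 + 0.25·π_3
Solving with the normalization constraint gives π = (0.3045, 0.2404, 0.4551).
So the stationary probability of River is 0.2404.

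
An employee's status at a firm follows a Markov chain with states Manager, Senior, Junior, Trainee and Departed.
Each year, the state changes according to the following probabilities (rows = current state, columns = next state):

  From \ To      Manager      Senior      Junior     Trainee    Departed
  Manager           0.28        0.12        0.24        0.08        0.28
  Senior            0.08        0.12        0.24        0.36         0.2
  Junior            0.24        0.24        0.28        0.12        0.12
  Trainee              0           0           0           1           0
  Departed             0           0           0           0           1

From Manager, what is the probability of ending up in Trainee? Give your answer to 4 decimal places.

Let h(s) be the probability of absorption at Trainee starting from transient state s. Then h(Trainee) = 1 and h(Departed) = 0. By first-step analysis:
h(Manager) = 0.28·h(Manager) + 0.12·h(Senior) + 0.24·h(Junior) + 0.08·1 + 0.28·0
h(Senior) = 0.08·h(Manager) + 0.12·h(Senior) + 0.24·h(Junior) + 0.36·1 + 0.2·0
h(Junior) = 0.24·h(Manager) + 0.24·h(Senior) + 0.28·h(Junior) + 0.12·1 + 0.12·0
Solving: h(Manager) = 0.3667, h(Senior) = 0.5733, h(Junior) = 0.4800.
Starting from Manager, the probability is 0.3667.

0.3667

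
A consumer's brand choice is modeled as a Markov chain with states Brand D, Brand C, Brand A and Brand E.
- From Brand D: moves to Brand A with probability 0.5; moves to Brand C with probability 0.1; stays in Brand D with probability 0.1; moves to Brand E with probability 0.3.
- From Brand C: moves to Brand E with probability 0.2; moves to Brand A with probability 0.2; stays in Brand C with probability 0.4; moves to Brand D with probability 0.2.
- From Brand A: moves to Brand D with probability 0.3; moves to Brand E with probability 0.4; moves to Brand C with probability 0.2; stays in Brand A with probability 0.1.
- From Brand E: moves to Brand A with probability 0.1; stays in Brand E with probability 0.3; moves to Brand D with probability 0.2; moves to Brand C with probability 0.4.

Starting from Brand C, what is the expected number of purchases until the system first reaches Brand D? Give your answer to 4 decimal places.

Let t(s) be the expected number of purchases to first reach Brand D from state s, with t(Brand D) = 0. Conditioning on the first purchase:
t(Brand C) = 1 + 0.4·t(Brand C) + 0.2·t(Brand A) + 0.2·t(Brand E)
t(Brand A) = 1 + 0.2·t(Brand C) + 0.1·t(Brand A) + 0.4·t(Brand E)
t(Brand E) = 1 + 0.4·t(Brand C) + 0.1·t(Brand A) + 0.3·t(Brand E)
Solving: t(Brand C) = 4.6330, t(Brand A) = 4.2202, t(Brand E) = 4.6789.
Expected purchases from Brand C to Brand D: 4.6330.

4.6330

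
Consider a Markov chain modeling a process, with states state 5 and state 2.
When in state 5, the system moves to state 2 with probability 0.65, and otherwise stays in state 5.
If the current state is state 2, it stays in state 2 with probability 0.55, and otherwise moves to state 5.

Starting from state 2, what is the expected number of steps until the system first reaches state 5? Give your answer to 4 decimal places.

2.2222

Let t(s) be the expected number of steps to first reach state 5 from state s, with t(state 5) = 0. Conditioning on the first step:
t(state 2) = 1 + 0.55·t(state 2)
Solving: t(state 2) = 2.2222.
Expected steps from state 2 to state 5: 2.2222.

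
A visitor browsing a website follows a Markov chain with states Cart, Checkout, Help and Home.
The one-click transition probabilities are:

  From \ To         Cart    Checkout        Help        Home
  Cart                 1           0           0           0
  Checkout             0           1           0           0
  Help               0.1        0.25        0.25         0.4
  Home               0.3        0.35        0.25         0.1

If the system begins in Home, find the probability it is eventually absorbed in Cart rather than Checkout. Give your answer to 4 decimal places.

0.4348

Let h(s) be the probability of absorption at Cart starting from transient state s. Then h(Cart) = 1 and h(Checkout) = 0. By first-step analysis:
h(Help) = 0.1·1 + 0.25·0 + 0.25·h(Help) + 0.4·h(Home)
h(Home) = 0.3·1 + 0.35·0 + 0.25·h(Help) + 0.1·h(Home)
Solving: h(Help) = 0.3652, h(Home) = 0.4348.
Starting from Home, the probability is 0.4348.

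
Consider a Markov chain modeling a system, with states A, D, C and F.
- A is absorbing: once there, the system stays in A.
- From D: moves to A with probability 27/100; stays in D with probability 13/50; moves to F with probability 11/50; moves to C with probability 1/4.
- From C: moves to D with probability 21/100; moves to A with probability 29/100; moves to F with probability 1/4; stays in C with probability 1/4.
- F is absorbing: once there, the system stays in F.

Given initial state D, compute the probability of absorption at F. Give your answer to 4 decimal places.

0.4527

Let h(s) be the probability of absorption at F starting from transient state s. Then h(F) = 1 and h(A) = 0. By first-step analysis:
h(D) = 0.27·0 + 0.26·h(D) + 0.25·h(C) + 0.22·1
h(C) = 0.29·0 + 0.21·h(D) + 0.25·h(C) + 0.25·1
Solving: h(D) = 0.4527, h(C) = 0.4601.
Starting from D, the probability is 0.4527.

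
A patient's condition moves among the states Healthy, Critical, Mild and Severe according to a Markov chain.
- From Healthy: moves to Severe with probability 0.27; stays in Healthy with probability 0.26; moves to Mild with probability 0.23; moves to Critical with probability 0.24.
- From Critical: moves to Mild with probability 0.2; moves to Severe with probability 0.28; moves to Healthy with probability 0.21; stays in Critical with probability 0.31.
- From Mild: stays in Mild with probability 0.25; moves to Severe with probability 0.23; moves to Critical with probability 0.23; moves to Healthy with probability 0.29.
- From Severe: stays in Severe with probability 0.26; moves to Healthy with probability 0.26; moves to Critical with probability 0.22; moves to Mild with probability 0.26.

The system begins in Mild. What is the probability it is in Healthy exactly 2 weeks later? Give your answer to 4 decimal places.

0.2560

Propagate the distribution vector 2 weeks from Mild.
After 0 weeks: (0.0000, 0.0000, 1.0000, 0.0000)
After 1 week: (0.2900, 0.2300, 0.2500, 0.2300)
After 2 weeks: (0.2560, 0.2490, 0.2350, 0.2600)
P(in Healthy after 2 weeks) = 0.2560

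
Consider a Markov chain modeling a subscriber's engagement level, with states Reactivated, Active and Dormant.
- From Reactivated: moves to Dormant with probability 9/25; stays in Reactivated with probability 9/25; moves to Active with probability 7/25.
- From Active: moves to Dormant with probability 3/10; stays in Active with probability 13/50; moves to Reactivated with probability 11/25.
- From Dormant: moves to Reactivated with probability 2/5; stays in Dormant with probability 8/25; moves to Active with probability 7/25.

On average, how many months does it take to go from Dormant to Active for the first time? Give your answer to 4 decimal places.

Let t(s) be the expected number of months to first reach Active from state s, with t(Active) = 0. Conditioning on the first month:
t(Reactivated) = 1 + 0.36·t(Reactivated) + 0.36·t(Dormant)
t(Dormant) = 1 + 0.4·t(Reactivated) + 0.32·t(Dormant)
Solving: t(Reactivated) = 3.5714, t(Dormant) = 3.5714.
Expected months from Dormant to Active: 3.5714.

3.5714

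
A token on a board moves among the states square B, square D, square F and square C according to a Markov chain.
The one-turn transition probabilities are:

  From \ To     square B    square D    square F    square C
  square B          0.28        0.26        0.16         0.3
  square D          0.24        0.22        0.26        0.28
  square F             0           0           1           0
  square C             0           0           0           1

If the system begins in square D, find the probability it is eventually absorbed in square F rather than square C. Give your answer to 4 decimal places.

Let h(s) be the probability of absorption at square F starting from transient state s. Then h(square F) = 1 and h(square C) = 0. By first-step analysis:
h(square B) = 0.28·h(square B) + 0.26·h(square D) + 0.16·1 + 0.3·0
h(square D) = 0.24·h(square B) + 0.22·h(square D) + 0.26·1 + 0.28·0
Solving: h(square B) = 0.3854, h(square D) = 0.4519.
Starting from square D, the probability is 0.4519.

0.4519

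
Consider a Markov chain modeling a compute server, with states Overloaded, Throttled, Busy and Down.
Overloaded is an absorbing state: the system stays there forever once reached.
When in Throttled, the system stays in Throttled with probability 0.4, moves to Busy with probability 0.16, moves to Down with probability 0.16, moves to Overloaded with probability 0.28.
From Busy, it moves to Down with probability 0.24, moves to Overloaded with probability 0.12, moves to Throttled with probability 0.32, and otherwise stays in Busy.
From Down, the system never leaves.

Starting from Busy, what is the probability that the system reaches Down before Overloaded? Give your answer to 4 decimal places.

0.5471

Let h(s) be the probability of absorption at Down starting from transient state s. Then h(Down) = 1 and h(Overloaded) = 0. By first-step analysis:
h(Throttled) = 0.28·0 + 0.4·h(Throttled) + 0.16·h(Busy) + 0.16·1
h(Busy) = 0.12·0 + 0.32·h(Throttled) + 0.32·h(Busy) + 0.24·1
Solving: h(Throttled) = 0.4126, h(Busy) = 0.5471.
Starting from Busy, the probability is 0.5471.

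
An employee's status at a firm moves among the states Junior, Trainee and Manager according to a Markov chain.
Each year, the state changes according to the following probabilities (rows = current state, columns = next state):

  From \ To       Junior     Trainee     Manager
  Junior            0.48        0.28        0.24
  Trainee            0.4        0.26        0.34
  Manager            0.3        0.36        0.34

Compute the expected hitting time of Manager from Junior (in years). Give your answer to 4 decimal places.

Let t(s) be the expected number of years to first reach Manager from state s, with t(Manager) = 0. Conditioning on the first year:
t(Junior) = 1 + 0.48·t(Junior) + 0.28·t(Trainee)
t(Trainee) = 1 + 0.4·t(Junior) + 0.26·t(Trainee)
Solving: t(Junior) = 3.7390, t(Trainee) = 3.3724.
Expected years from Junior to Manager: 3.7390.

3.7390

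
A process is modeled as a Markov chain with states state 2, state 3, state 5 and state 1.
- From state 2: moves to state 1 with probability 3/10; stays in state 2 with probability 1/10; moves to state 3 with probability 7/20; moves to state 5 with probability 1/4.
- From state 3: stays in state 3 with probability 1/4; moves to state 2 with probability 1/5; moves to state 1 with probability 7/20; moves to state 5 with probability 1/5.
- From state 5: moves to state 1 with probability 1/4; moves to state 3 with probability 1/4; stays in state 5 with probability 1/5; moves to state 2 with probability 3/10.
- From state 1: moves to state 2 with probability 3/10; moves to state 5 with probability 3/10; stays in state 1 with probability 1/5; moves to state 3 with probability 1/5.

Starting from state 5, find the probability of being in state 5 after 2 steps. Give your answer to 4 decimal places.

Propagate the distribution vector 2 steps from state 5.
After 0 steps: (0.0000, 0.0000, 1.0000, 0.0000)
After 1 step: (0.3000, 0.2500, 0.2000, 0.2500)
After 2 steps: (0.2150, 0.2675, 0.2400, 0.2775)
P(in state 5 after 2 steps) = 0.2400

0.2400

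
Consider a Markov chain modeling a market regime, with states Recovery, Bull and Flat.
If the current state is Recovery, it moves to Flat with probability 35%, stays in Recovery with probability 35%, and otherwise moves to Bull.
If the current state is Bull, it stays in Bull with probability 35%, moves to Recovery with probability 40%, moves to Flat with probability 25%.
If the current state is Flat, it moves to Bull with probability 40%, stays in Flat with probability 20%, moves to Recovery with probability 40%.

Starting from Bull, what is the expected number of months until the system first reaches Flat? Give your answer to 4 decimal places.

Let t(s) be the expected number of months to first reach Flat from state s, with t(Flat) = 0. Conditioning on the first month:
t(Recovery) = 1 + 0.35·t(Recovery) + 0.3·t(Bull)
t(Bull) = 1 + 0.4·t(Recovery) + 0.35·t(Bull)
Solving: t(Recovery) = 3.1405, t(Bull) = 3.4711.
Expected months from Bull to Flat: 3.4711.

3.4711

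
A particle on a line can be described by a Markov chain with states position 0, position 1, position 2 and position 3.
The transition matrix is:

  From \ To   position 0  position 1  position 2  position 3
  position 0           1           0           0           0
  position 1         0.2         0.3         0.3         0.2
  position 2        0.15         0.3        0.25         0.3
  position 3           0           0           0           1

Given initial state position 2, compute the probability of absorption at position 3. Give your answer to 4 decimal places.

0.6207

Let h(s) be the probability of absorption at position 3 starting from transient state s. Then h(position 3) = 1 and h(position 0) = 0. By first-step analysis:
h(position 1) = 0.2·0 + 0.3·h(position 1) + 0.3·h(position 2) + 0.2·1
h(position 2) = 0.15·0 + 0.3·h(position 1) + 0.25·h(position 2) + 0.3·1
Solving: h(position 1) = 0.5517, h(position 2) = 0.6207.
Starting from position 2, the probability is 0.6207.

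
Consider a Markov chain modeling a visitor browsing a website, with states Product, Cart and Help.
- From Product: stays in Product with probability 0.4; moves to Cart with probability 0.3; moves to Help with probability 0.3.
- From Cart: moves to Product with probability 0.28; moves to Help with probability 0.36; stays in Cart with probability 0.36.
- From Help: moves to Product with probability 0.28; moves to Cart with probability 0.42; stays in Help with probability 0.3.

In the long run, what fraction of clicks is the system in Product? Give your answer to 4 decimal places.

0.3182

Let the stationary distribution be π with π = πP and π_1 + π_2 + π_3 = 1.
π_1 = 0.4·π_1 + 0.28·π_2 + 0.28·π_3
π_2 = 0.3·π_1 + 0.36·π_2 + 0.42·π_3
Solving with the normalization constraint gives π = (0.3182, 0.3602, 0.3216).
So the stationary probability of Product is 0.3182.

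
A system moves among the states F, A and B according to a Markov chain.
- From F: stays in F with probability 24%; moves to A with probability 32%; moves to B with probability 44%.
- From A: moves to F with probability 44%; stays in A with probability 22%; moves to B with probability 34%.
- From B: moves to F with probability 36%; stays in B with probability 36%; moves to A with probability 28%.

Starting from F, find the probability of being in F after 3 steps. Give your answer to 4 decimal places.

0.3388

Propagate the distribution vector 3 steps from F.
After 0 steps: (1.0000, 0.0000, 0.0000)
After 1 step: (0.2400, 0.3200, 0.4400)
After 2 steps: (0.3568, 0.2704, 0.3728)
After 3 steps: (0.3388, 0.2780, 0.3831)
P(in F after 3 steps) = 0.3388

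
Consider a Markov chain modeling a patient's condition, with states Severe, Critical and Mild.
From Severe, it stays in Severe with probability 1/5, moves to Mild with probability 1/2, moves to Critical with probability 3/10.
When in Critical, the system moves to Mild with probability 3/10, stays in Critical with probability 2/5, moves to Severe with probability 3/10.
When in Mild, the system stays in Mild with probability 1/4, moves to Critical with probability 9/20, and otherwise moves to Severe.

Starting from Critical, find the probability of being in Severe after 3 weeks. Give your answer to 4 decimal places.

Propagate the distribution vector 3 weeks from Critical.
After 0 weeks: (0.0000, 1.0000, 0.0000)
After 1 week: (0.3000, 0.4000, 0.3000)
After 2 weeks: (0.2700, 0.3850, 0.3450)
After 3 weeks: (0.2730, 0.3903, 0.3368)
P(in Severe after 3 weeks) = 0.2730

0.2730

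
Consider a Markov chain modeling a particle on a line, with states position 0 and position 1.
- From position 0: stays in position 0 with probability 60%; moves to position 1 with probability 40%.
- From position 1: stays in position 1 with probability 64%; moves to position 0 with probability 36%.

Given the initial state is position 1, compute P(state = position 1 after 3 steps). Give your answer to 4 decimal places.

Propagate the distribution vector 3 steps from position 1.
After 0 steps: (0.0000, 1.0000)
After 1 step: (0.3600, 0.6400)
After 2 steps: (0.4464, 0.5536)
After 3 steps: (0.4671, 0.5329)
P(in position 1 after 3 steps) = 0.5329

0.5329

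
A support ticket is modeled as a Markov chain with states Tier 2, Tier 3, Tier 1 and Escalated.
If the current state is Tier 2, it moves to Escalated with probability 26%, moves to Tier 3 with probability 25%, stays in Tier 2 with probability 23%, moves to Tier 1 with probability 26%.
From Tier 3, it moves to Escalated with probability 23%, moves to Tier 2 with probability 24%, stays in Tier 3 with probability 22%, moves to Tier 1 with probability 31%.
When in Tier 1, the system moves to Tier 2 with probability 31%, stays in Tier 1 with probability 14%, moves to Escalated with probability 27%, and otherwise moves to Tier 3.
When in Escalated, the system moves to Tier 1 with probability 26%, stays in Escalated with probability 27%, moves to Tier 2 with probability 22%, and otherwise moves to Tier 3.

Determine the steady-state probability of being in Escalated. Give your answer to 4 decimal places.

Let the stationary distribution be π with π = πP and π_1 + π_2 + π_3 + π_4 = 1.
π_1 = 0.23·π_1 + 0.24·π_2 + 0.31·π_3 + 0.22·π_4
π_2 = 0.25·π_1 + 0.22·π_2 + 0.28·π_3 + 0.25·π_4
π_3 = 0.26·π_1 + 0.31·π_2 + 0.14·π_3 + 0.26·π_4
Solving with the normalization constraint gives π = (0.2494, 0.2498, 0.2433, 0.2575).
So the stationary probability of Escalated is 0.2575.

0.2575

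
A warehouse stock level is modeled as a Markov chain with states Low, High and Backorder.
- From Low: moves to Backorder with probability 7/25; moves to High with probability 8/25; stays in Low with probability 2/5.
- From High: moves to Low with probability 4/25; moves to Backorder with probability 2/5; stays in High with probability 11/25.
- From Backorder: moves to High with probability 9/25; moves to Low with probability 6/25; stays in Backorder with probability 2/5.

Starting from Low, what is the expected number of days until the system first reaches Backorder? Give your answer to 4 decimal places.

3.0899

Let t(s) be the expected number of days to first reach Backorder from state s, with t(Backorder) = 0. Conditioning on the first day:
t(Low) = 1 + 0.4·t(Low) + 0.32·t(High)
t(High) = 1 + 0.16·t(Low) + 0.44·t(High)
Solving: t(Low) = 3.0899, t(High) = 2.6685.
Expected days from Low to Backorder: 3.0899.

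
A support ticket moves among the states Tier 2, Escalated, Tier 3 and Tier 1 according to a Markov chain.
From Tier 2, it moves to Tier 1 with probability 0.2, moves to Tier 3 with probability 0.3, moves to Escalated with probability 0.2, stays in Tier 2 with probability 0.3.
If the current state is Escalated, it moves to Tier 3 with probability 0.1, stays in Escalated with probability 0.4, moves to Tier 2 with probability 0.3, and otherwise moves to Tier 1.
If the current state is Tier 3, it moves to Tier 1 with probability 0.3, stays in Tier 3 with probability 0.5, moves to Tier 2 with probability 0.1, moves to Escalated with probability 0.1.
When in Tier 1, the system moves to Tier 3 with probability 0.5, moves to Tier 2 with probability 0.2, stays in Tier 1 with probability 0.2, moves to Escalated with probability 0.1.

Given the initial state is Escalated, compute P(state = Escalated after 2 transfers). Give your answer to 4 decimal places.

Propagate the distribution vector 2 transfers from Escalated.
After 0 transfers: (0.0000, 1.0000, 0.0000, 0.0000)
After 1 transfer: (0.3000, 0.4000, 0.1000, 0.2000)
After 2 transfers: (0.2600, 0.2500, 0.2800, 0.2100)
P(in Escalated after 2 transfers) = 0.2500

0.2500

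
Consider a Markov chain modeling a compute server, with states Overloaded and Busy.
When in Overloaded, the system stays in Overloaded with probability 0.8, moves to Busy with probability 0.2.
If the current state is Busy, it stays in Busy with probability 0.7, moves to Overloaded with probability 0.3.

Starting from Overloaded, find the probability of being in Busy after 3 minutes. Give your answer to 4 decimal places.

Propagate the distribution vector 3 minutes from Overloaded.
After 0 minutes: (1.0000, 0.0000)
After 1 minute: (0.8000, 0.2000)
After 2 minutes: (0.7000, 0.3000)
After 3 minutes: (0.6500, 0.3500)
P(in Busy after 3 minutes) = 0.3500

0.3500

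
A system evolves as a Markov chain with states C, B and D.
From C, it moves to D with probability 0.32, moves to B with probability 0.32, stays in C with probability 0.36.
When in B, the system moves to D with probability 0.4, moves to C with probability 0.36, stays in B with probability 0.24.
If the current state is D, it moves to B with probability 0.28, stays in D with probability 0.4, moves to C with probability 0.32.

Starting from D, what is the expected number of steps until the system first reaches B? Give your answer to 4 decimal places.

Let t(s) be the expected number of steps to first reach B from state s, with t(B) = 0. Conditioning on the first step:
t(C) = 1 + 0.36·t(C) + 0.32·t(D)
t(D) = 1 + 0.32·t(C) + 0.4·t(D)
Solving: t(C) = 3.2670, t(D) = 3.4091.
Expected steps from D to B: 3.4091.

3.4091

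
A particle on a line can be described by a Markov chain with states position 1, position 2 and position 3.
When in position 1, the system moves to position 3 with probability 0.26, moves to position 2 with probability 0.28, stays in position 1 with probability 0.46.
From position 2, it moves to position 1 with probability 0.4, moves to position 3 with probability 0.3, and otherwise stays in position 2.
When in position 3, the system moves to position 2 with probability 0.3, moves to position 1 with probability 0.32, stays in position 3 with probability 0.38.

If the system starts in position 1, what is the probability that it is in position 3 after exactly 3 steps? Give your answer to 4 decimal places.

0.3079

Propagate the distribution vector 3 steps from position 1.
After 0 steps: (1.0000, 0.0000, 0.0000)
After 1 step: (0.4600, 0.2800, 0.2600)
After 2 steps: (0.4068, 0.2908, 0.3024)
After 3 steps: (0.4002, 0.2919, 0.3079)
P(in position 3 after 3 steps) = 0.3079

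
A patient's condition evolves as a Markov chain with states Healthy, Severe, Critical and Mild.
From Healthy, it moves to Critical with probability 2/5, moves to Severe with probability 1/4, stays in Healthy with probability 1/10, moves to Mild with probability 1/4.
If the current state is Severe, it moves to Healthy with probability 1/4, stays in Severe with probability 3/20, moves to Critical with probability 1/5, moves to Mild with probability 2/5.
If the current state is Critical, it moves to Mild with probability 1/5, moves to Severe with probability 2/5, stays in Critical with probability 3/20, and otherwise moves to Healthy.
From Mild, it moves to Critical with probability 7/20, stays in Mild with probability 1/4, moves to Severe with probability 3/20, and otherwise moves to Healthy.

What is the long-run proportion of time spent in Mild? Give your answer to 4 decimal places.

0.2724

Let the stationary distribution be π with π = πP and π_1 + π_2 + π_3 + π_4 = 1.
π_1 = 0.1·π_1 + 0.25·π_2 + 0.25·π_3 + 0.25·π_4
π_2 = 0.25·π_1 + 0.15·π_2 + 0.4·π_3 + 0.15·π_4
π_3 = 0.4·π_1 + 0.2·π_2 + 0.15·π_3 + 0.35·π_4
Solving with the normalization constraint gives π = (0.2174, 0.2394, 0.2708, 0.2724).
So the stationary probability of Mild is 0.2724.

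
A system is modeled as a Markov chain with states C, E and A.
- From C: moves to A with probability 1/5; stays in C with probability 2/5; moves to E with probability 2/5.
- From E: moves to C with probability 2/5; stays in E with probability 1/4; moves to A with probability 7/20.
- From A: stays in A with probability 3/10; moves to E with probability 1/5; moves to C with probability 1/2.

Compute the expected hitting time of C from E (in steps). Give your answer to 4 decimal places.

2.3077

Let t(s) be the expected number of steps to first reach C from state s, with t(C) = 0. Conditioning on the first step:
t(E) = 1 + 0.25·t(E) + 0.35·t(A)
t(A) = 1 + 0.2·t(E) + 0.3·t(A)
Solving: t(E) = 2.3077, t(A) = 2.0879.
Expected steps from E to C: 2.3077.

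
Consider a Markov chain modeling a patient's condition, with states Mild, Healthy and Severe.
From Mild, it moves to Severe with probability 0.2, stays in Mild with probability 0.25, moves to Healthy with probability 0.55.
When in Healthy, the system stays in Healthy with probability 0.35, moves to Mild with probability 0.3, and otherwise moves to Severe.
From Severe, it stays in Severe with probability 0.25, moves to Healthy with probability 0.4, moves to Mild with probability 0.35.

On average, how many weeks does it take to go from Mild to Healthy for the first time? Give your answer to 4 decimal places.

1.9289

Let t(s) be the expected number of weeks to first reach Healthy from state s, with t(Healthy) = 0. Conditioning on the first week:
t(Mild) = 1 + 0.25·t(Mild) + 0.2·t(Severe)
t(Severe) = 1 + 0.35·t(Mild) + 0.25·t(Severe)
Solving: t(Mild) = 1.9289, t(Severe) = 2.2335.
Expected weeks from Mild to Healthy: 1.9289.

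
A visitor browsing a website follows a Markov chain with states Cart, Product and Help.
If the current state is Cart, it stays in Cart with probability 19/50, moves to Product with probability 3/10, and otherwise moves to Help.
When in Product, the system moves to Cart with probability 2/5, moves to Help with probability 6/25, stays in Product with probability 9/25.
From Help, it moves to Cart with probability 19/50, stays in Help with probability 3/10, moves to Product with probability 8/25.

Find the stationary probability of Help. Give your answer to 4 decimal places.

Let the stationary distribution be π with π = πP and π_1 + π_2 + π_3 = 1.
π_1 = 0.38·π_1 + 0.4·π_2 + 0.38·π_3
π_2 = 0.3·π_1 + 0.36·π_2 + 0.32·π_3
Solving with the normalization constraint gives π = (0.3865, 0.3253, 0.2882).
So the stationary probability of Help is 0.2882.

0.2882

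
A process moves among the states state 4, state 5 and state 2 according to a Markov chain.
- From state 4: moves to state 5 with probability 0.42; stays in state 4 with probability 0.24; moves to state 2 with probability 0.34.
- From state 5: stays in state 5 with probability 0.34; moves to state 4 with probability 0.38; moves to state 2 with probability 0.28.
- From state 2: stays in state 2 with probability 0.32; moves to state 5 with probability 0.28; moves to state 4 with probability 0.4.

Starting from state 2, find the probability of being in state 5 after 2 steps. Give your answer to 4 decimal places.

Sum over the intermediate state after 1 step:
P = P(state 2→state 4)·P(state 4→state 5) + P(state 2→state 5)·P(state 5→state 5) + P(state 2→state 2)·P(state 2→state 5)
  = 0.4×0.42 + 0.28×0.34 + 0.32×0.28
  = 0.1680 + 0.0952 + 0.0896 = 0.3528

0.3528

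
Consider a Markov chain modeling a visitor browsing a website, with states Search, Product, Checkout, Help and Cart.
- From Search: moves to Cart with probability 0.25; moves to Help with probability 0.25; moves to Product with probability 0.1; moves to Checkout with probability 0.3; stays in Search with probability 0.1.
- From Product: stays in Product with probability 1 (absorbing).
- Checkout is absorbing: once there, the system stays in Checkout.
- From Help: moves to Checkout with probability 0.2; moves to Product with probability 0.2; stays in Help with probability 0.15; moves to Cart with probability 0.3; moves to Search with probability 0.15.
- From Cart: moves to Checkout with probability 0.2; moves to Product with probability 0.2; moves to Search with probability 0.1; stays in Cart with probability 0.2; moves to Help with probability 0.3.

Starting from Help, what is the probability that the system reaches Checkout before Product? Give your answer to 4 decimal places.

Let h(s) be the probability of absorption at Checkout starting from transient state s. Then h(Checkout) = 1 and h(Product) = 0. By first-step analysis:
h(Search) = 0.1·h(Search) + 0.1·0 + 0.3·1 + 0.25·h(Help) + 0.25·h(Cart)
h(Help) = 0.15·h(Search) + 0.2·0 + 0.2·1 + 0.15·h(Help) + 0.3·h(Cart)
h(Cart) = 0.1·h(Search) + 0.2·0 + 0.2·1 + 0.3·h(Help) + 0.2·h(Cart)
Solving: h(Search) = 0.6280, h(Help) = 0.5325, h(Cart) = 0.5282.
Starting from Help, the probability is 0.5325.

0.5325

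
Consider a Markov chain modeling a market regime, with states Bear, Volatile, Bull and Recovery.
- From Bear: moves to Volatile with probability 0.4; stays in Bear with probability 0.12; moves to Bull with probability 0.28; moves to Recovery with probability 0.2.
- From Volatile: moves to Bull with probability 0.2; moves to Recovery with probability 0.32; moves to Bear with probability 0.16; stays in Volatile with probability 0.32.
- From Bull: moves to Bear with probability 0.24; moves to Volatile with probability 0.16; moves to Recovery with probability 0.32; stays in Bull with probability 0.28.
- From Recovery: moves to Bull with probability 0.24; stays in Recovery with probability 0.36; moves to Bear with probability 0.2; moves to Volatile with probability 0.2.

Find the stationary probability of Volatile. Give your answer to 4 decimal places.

0.2580

Let the stationary distribution be π with π = πP and π_1 + π_2 + π_3 + π_4 = 1.
π_1 = 0.12·π_1 + 0.16·π_2 + 0.24·π_3 + 0.2·π_4
π_2 = 0.4·π_1 + 0.32·π_2 + 0.16·π_3 + 0.2·π_4
π_3 = 0.28·π_1 + 0.2·π_2 + 0.28·π_3 + 0.24·π_4
Solving with the normalization constraint gives π = (0.1848, 0.2580, 0.2469, 0.3102).
So the stationary probability of Volatile is 0.2580.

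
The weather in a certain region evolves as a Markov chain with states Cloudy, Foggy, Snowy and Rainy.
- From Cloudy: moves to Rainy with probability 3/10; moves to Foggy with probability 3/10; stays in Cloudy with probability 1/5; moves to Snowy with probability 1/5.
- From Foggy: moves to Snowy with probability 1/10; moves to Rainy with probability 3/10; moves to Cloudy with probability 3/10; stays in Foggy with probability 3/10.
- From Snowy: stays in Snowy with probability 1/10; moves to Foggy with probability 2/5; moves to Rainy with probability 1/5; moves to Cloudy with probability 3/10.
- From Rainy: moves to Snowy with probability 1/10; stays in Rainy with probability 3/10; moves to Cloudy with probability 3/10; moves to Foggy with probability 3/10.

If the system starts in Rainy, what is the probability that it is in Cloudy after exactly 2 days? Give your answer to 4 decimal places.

Propagate the distribution vector 2 days from Rainy.
After 0 days: (0.0000, 0.0000, 0.0000, 1.0000)
After 1 day: (0.3000, 0.3000, 0.1000, 0.3000)
After 2 days: (0.2700, 0.3100, 0.1300, 0.2900)
P(in Cloudy after 2 days) = 0.2700

0.2700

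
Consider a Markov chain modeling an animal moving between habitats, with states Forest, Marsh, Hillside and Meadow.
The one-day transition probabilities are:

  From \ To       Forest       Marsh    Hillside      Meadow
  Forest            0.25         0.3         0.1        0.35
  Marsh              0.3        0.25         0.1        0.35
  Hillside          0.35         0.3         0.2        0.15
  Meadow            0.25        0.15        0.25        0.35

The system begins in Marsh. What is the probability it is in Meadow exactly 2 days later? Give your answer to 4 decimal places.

0.3300

Propagate the distribution vector 2 days from Marsh.
After 0 days: (0.0000, 1.0000, 0.0000, 0.0000)
After 1 day: (0.3000, 0.2500, 0.1000, 0.3500)
After 2 days: (0.2725, 0.2350, 0.1625, 0.3300)
P(in Meadow after 2 days) = 0.3300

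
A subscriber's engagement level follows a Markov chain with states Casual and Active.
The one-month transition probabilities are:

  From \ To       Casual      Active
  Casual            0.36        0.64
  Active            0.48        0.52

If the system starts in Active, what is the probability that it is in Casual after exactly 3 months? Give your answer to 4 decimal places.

Propagate the distribution vector 3 months from Active.
After 0 months: (0.0000, 1.0000)
After 1 month: (0.4800, 0.5200)
After 2 months: (0.4224, 0.5776)
After 3 months: (0.4293, 0.5707)
P(in Casual after 3 months) = 0.4293

0.4293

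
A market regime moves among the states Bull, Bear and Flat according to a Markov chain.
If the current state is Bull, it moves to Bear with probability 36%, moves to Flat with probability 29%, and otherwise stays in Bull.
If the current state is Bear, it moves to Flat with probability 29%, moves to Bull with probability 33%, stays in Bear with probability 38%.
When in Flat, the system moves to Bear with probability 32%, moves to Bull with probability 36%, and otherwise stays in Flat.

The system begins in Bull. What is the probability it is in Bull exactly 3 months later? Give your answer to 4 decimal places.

0.3459

Propagate the distribution vector 3 months from Bull.
After 0 months: (1.0000, 0.0000, 0.0000)
After 1 month: (0.3500, 0.3600, 0.2900)
After 2 months: (0.3457, 0.3556, 0.2987)
After 3 months: (0.3459, 0.3552, 0.2990)
P(in Bull after 3 months) = 0.3459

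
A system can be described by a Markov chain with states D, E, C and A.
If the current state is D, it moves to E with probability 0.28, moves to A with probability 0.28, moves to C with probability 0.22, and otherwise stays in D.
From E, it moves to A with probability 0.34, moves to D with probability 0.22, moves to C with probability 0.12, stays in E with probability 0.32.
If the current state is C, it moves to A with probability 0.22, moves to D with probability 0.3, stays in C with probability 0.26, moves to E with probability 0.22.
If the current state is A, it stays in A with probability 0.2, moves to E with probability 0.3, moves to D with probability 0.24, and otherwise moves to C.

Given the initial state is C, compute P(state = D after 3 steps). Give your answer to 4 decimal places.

0.2426

Propagate the distribution vector 3 steps from C.
After 0 steps: (0.0000, 0.0000, 1.0000, 0.0000)
After 1 step: (0.3000, 0.2200, 0.2600, 0.2200)
After 2 steps: (0.2452, 0.2776, 0.2172, 0.2600)
After 3 steps: (0.2426, 0.2833, 0.2113, 0.2628)
P(in D after 3 steps) = 0.2426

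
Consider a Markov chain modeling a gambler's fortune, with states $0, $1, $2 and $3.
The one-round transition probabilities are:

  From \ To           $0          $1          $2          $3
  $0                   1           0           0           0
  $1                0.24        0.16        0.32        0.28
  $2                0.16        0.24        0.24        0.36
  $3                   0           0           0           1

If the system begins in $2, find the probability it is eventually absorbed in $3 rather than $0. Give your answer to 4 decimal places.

Let h(s) be the probability of absorption at $3 starting from transient state s. Then h($3) = 1 and h($0) = 0. By first-step analysis:
h($1) = 0.24·0 + 0.16·h($1) + 0.32·h($2) + 0.28·1
h($2) = 0.16·0 + 0.24·h($1) + 0.24·h($2) + 0.36·1
Solving: h($1) = 0.5840, h($2) = 0.6581.
Starting from $2, the probability is 0.6581.

0.6581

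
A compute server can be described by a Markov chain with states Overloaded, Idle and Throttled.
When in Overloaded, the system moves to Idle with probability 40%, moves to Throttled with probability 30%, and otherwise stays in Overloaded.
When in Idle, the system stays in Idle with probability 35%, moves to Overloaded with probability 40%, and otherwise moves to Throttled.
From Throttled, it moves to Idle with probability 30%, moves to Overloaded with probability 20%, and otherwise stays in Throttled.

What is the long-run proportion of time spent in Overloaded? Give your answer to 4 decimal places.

Let the stationary distribution be π with π = πP and π_1 + π_2 + π_3 = 1.
π_1 = 0.3·π_1 + 0.4·π_2 + 0.2·π_3
π_2 = 0.4·π_1 + 0.35·π_2 + 0.3·π_3
Solving with the normalization constraint gives π = (0.2994, 0.3473, 0.3533).
So the stationary probability of Overloaded is 0.2994.

0.2994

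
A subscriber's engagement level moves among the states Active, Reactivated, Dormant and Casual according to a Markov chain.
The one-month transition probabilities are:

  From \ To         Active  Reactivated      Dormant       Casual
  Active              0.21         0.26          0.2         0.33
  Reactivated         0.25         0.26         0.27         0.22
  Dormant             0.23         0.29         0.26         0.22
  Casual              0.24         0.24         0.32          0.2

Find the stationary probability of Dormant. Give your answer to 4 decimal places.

0.2631

Let the stationary distribution be π with π = πP and π_1 + π_2 + π_3 + π_4 = 1.
π_1 = 0.21·π_1 + 0.25·π_2 + 0.23·π_3 + 0.24·π_4
π_2 = 0.26·π_1 + 0.26·π_2 + 0.29·π_3 + 0.24·π_4
π_3 = 0.2·π_1 + 0.27·π_2 + 0.26·π_3 + 0.32·π_4
Solving with the normalization constraint gives π = (0.2330, 0.2631, 0.2631, 0.2408).
So the stationary probability of Dormant is 0.2631.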